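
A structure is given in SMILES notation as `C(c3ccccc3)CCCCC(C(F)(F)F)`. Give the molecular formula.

C13H17F3

Atom tally by fragment:
  C6H5CH2 → C:7 H:7
  CH2 → C:1 H:2
  CH2 → C:1 H:2
  CH2 → C:1 H:2
  CH2 → C:1 H:2
  CH2CF3 → C:2 H:2 F:3
Element totals:
  C: 13
  H: 17
  F: 3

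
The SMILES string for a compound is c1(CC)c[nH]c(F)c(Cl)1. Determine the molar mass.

Atom tally by fragment:
  pyrrole ring core → C:4 H:5 N:1
  (− 3 ring H displaced by substituents)
  + C2H5 → C:2 H:5
  + F → F:1
  + Cl → Cl:1
Element totals:
  C: 6
  H: 7
  Cl: 1
  F: 1
  N: 1
Molecular formula: C6H7ClFN.
  M = 6(12.011) + 7(1.008) + 35.45 + 18.998 + 14.007
    = 72.066 + 7.056 + 35.450 + 18.998 + 14.007 = 147.577

147.58 g/mol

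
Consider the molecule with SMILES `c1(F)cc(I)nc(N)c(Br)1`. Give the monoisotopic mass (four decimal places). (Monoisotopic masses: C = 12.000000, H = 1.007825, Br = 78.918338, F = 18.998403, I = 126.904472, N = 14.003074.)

Atom tally by fragment:
  pyridine ring core → C:5 H:5 N:1
  (− 4 ring H displaced by substituents)
  + F → F:1
  + I → I:1
  + NH2 → N:1 H:2
  + Br → Br:1
Element totals:
  C: 5
  H: 3
  Br: 1
  F: 1
  I: 1
  N: 2
Molecular formula: C5H3BrFIN2.
  M = 5(12.0) + 3(1.007825) + 78.918338 + 18.998403 + 126.904472 + 2(14.003074)
    = 60.000000 + 3.023475 + 78.918338 + 18.998403 + 126.904472 + 28.006148 = 315.850836

315.8508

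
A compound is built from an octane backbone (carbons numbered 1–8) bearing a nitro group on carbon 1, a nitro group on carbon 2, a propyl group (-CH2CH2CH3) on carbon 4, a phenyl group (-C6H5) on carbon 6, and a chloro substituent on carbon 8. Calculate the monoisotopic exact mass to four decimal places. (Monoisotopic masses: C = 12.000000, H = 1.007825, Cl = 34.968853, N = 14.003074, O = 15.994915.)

356.1503

Atom tally by fragment:
  O2NCH2 → C:1 H:2 N:1 O:2
  CH(NO2) → C:1 H:1 N:1 O:2
  CH2 → C:1 H:2
  CH(CH2CH2CH3) → C:4 H:8
  CH2 → C:1 H:2
  CH(C6H5) → C:7 H:6
  CH2 → C:1 H:2
  CH2Cl → C:1 H:2 Cl:1
Element totals:
  C: 17
  H: 25
  Cl: 1
  N: 2
  O: 4
Molecular formula: C17H25ClN2O4.
  M = 17(12.0) + 25(1.007825) + 34.968853 + 2(14.003074) + 4(15.994915)
    = 204.000000 + 25.195625 + 34.968853 + 28.006148 + 63.979660 = 356.150286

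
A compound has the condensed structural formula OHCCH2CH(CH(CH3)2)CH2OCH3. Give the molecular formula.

C8H16O2

Element totals:
  C: 8
  H: 16
  O: 2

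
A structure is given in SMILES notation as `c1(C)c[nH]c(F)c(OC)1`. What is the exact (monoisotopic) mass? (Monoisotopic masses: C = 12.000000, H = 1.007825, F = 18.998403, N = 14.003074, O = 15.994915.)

Atom tally by fragment:
  pyrrole ring core → C:4 H:5 N:1
  (− 3 ring H displaced by substituents)
  + CH3 → C:1 H:3
  + F → F:1
  + OCH3 → C:1 H:3 O:1
Element totals:
  C: 6
  H: 8
  F: 1
  N: 1
  O: 1
Molecular formula: C6H8FNO.
  M = 6(12.0) + 8(1.007825) + 18.998403 + 14.003074 + 15.994915
    = 72.000000 + 8.062600 + 18.998403 + 14.003074 + 15.994915 = 129.058992

129.0590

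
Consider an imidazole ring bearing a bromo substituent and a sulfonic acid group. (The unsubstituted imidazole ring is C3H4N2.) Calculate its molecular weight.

227.03 g/mol

Atom tally by fragment:
  imidazole ring core → C:3 H:4 N:2
  (− 2 ring H displaced by substituents)
  + Br → Br:1
  + SO3H → S:1 O:3 H:1
Element totals:
  C: 3
  H: 3
  Br: 1
  N: 2
  O: 3
  S: 1
Molecular formula: C3H3BrN2O3S.
  M = 3(12.011) + 3(1.008) + 79.904 + 2(14.007) + 3(15.999) + 32.06
    = 36.033 + 3.024 + 79.904 + 28.014 + 47.997 + 32.060 = 227.032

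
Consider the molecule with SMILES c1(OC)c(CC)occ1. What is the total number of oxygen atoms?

2

Atom tally by fragment:
  furan ring core → C:4 H:4 O:1
  (− 2 ring H displaced by substituents)
  + OCH3 → C:1 H:3 O:1
  + C2H5 → C:2 H:5
Element totals:
  C: 7
  H: 10
  O: 2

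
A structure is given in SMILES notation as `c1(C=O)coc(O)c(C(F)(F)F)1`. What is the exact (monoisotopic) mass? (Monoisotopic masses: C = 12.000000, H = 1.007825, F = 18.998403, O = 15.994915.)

Atom tally by fragment:
  furan ring core → C:4 H:4 O:1
  (− 3 ring H displaced by substituents)
  + CHO → C:1 H:1 O:1
  + OH → O:1 H:1
  + CF3 → C:1 F:3
Element totals:
  C: 6
  H: 3
  F: 3
  O: 3
Molecular formula: C6H3F3O3.
  M = 6(12.0) + 3(1.007825) + 3(18.998403) + 3(15.994915)
    = 72.000000 + 3.023475 + 56.995209 + 47.984745 = 180.003429

180.0034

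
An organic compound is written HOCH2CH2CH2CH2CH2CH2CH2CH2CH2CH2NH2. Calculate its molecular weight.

Atom tally by fragment:
  HOCH2 → C:1 H:3 O:1
  CH2 → C:1 H:2
  CH2 → C:1 H:2
  CH2 → C:1 H:2
  CH2 → C:1 H:2
  CH2 → C:1 H:2
  CH2 → C:1 H:2
  CH2 → C:1 H:2
  CH2 → C:1 H:2
  CH2NH2 → C:1 H:4 N:1
Element totals:
  C: 10
  H: 23
  N: 1
  O: 1
Molecular formula: C10H23NO.
  M = 10(12.011) + 23(1.008) + 14.007 + 15.999
    = 120.110 + 23.184 + 14.007 + 15.999 = 173.300

173.30 g/mol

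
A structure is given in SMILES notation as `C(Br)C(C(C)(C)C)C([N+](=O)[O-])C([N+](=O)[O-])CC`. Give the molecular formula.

C10H19BrN2O4

Atom tally by fragment:
  BrCH2 → C:1 H:2 Br:1
  CH(C(CH3)3) → C:5 H:10
  CH(NO2) → C:1 H:1 N:1 O:2
  CH(NO2) → C:1 H:1 N:1 O:2
  CH2 → C:1 H:2
  CH3 → C:1 H:3
Element totals:
  C: 10
  H: 19
  Br: 1
  N: 2
  O: 4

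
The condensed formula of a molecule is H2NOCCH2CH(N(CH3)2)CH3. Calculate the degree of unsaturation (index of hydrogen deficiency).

1

Atom tally by fragment:
  H2NOCCH2 → C:2 H:4 O:1 N:1
  CH(N(CH3)2) → C:3 H:7 N:1
  CH3 → C:1 H:3
Element totals:
  C: 6
  H: 14
  N: 2
  O: 1
Molecular formula: C6H14N2O.
DoU = (2C + 2 + N − H − X) / 2 = (2·6 + 2 + 2 − 14 − 0) / 2 = 1.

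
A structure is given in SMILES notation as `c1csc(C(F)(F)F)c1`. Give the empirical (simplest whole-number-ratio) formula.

C5H3F3S

Atom tally by fragment:
  thiophene ring core → C:4 H:4 S:1
  (− 1 ring H displaced by substituents)
  + CF3 → C:1 F:3
Element totals:
  C: 5
  H: 3
  F: 3
  S: 1
Molecular formula: C5H3F3S.
gcd of subscripts (5, 3, 3, 1) = 1, so the empirical formula equals the molecular formula.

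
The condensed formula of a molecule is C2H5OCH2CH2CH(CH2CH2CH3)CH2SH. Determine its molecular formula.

C9H20OS

Element totals:
  C: 9
  H: 20
  O: 1
  S: 1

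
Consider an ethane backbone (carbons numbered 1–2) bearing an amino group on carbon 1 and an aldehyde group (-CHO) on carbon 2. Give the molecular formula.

Atom tally by fragment:
  H2NCH2 → C:1 H:4 N:1
  CH2CHO → C:2 H:3 O:1
Element totals:
  C: 3
  H: 7
  N: 1
  O: 1

C3H7NO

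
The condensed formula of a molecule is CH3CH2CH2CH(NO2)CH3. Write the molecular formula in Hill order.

Element totals:
  C: 5
  H: 11
  N: 1
  O: 2

C5H11NO2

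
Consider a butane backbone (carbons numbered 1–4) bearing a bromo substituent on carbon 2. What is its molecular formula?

C4H9Br

Atom tally by fragment:
  CH3 → C:1 H:3
  CH(Br) → C:1 H:1 Br:1
  CH2 → C:1 H:2
  CH3 → C:1 H:3
Element totals:
  C: 4
  H: 9
  Br: 1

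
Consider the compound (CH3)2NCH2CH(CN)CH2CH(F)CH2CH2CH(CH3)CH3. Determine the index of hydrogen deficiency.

2

Element totals:
  C: 12
  H: 23
  F: 1
  N: 2
Molecular formula: C12H23FN2.
DoU = (2C + 2 + N − H − X) / 2 = (2·12 + 2 + 2 − 23 − 1) / 2 = 2.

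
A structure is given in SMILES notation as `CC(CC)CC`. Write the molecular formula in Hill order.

Atom tally by fragment:
  CH3 → C:1 H:3
  CH(C2H5) → C:3 H:6
  CH2 → C:1 H:2
  CH3 → C:1 H:3
Element totals:
  C: 6
  H: 14

C6H14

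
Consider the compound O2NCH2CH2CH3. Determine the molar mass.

89.09 g/mol

Atom tally by fragment:
  O2NCH2 → C:1 H:2 N:1 O:2
  CH2 → C:1 H:2
  CH3 → C:1 H:3
Element totals:
  C: 3
  H: 7
  N: 1
  O: 2
Molecular formula: C3H7NO2.
  M = 3(12.011) + 7(1.008) + 14.007 + 2(15.999)
    = 36.033 + 7.056 + 14.007 + 31.998 = 89.094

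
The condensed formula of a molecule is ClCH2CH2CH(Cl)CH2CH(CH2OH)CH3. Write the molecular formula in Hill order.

Atom tally by fragment:
  ClCH2 → C:1 H:2 Cl:1
  CH2 → C:1 H:2
  CH(Cl) → C:1 H:1 Cl:1
  CH2 → C:1 H:2
  CH(CH2OH) → C:2 H:4 O:1
  CH3 → C:1 H:3
Element totals:
  C: 7
  H: 14
  Cl: 2
  O: 1

C7H14Cl2O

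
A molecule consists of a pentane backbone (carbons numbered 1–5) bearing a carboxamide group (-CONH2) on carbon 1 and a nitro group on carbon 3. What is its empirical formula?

C6H12N2O3

Atom tally by fragment:
  H2NOCCH2 → C:2 H:4 O:1 N:1
  CH2 → C:1 H:2
  CH(NO2) → C:1 H:1 N:1 O:2
  CH2 → C:1 H:2
  CH3 → C:1 H:3
Element totals:
  C: 6
  H: 12
  N: 2
  O: 3
Molecular formula: C6H12N2O3.
gcd of subscripts (6, 12, 2, 3) = 1, so the empirical formula equals the molecular formula.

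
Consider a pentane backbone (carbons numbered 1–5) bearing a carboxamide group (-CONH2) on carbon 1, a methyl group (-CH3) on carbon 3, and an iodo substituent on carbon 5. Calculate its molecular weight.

Atom tally by fragment:
  H2NOCCH2 → C:2 H:4 O:1 N:1
  CH2 → C:1 H:2
  CH(CH3) → C:2 H:4
  CH2 → C:1 H:2
  CH2I → C:1 H:2 I:1
Element totals:
  C: 7
  H: 14
  I: 1
  N: 1
  O: 1
Molecular formula: C7H14INO.
  M = 7(12.011) + 14(1.008) + 126.904 + 14.007 + 15.999
    = 84.077 + 14.112 + 126.904 + 14.007 + 15.999 = 255.099

255.10 g/mol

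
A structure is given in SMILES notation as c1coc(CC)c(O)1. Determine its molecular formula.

C6H8O2

Atom tally by fragment:
  furan ring core → C:4 H:4 O:1
  (− 2 ring H displaced by substituents)
  + C2H5 → C:2 H:5
  + OH → O:1 H:1
Element totals:
  C: 6
  H: 8
  O: 2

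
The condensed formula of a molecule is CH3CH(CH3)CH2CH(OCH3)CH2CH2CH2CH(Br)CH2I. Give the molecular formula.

Atom tally by fragment:
  CH3 → C:1 H:3
  CH(CH3) → C:2 H:4
  CH2 → C:1 H:2
  CH(OCH3) → C:2 H:4 O:1
  CH2 → C:1 H:2
  CH2 → C:1 H:2
  CH2 → C:1 H:2
  CH(Br) → C:1 H:1 Br:1
  CH2I → C:1 H:2 I:1
Element totals:
  C: 11
  H: 22
  Br: 1
  I: 1
  O: 1

C11H22BrIO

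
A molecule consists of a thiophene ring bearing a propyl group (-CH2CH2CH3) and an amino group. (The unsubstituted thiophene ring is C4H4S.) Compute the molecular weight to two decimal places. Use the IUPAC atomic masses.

141.23 g/mol

Atom tally by fragment:
  thiophene ring core → C:4 H:4 S:1
  (− 2 ring H displaced by substituents)
  + CH2CH2CH3 → C:3 H:7
  + NH2 → N:1 H:2
Element totals:
  C: 7
  H: 11
  N: 1
  S: 1
Molecular formula: C7H11NS.
  M = 7(12.011) + 11(1.008) + 14.007 + 32.06
    = 84.077 + 11.088 + 14.007 + 32.060 = 141.232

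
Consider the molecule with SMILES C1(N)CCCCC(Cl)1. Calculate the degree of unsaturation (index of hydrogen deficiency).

Atom tally by fragment:
  cyclohexane ring core → C:6 H:12
  (− 2 ring H displaced by substituents)
  + NH2 → N:1 H:2
  + Cl → Cl:1
Element totals:
  C: 6
  H: 12
  Cl: 1
  N: 1
Molecular formula: C6H12ClN.
DoU = (2C + 2 + N − H − X) / 2 = (2·6 + 2 + 1 − 12 − 1) / 2 = 1.

1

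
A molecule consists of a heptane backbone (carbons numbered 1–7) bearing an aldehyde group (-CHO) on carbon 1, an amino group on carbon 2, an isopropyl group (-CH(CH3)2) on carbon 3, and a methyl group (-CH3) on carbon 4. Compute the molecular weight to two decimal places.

199.34 g/mol

Atom tally by fragment:
  OHCCH2 → C:2 H:3 O:1
  CH(NH2) → C:1 H:3 N:1
  CH(CH(CH3)2) → C:4 H:8
  CH(CH3) → C:2 H:4
  CH2 → C:1 H:2
  CH2 → C:1 H:2
  CH3 → C:1 H:3
Element totals:
  C: 12
  H: 25
  N: 1
  O: 1
Molecular formula: C12H25NO.
  M = 12(12.011) + 25(1.008) + 14.007 + 15.999
    = 144.132 + 25.200 + 14.007 + 15.999 = 199.338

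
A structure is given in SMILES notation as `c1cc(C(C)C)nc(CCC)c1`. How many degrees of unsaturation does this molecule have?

Atom tally by fragment:
  pyridine ring core → C:5 H:5 N:1
  (− 2 ring H displaced by substituents)
  + CH(CH3)2 → C:3 H:7
  + CH2CH2CH3 → C:3 H:7
Element totals:
  C: 11
  H: 17
  N: 1
Molecular formula: C11H17N.
DoU = (2C + 2 + N − H − X) / 2 = (2·11 + 2 + 1 − 17 − 0) / 2 = 4.

4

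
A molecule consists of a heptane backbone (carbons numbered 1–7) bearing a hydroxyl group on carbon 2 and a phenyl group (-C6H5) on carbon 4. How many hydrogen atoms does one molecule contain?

Atom tally by fragment:
  CH3 → C:1 H:3
  CH(OH) → C:1 H:2 O:1
  CH2 → C:1 H:2
  CH(C6H5) → C:7 H:6
  CH2 → C:1 H:2
  CH2 → C:1 H:2
  CH3 → C:1 H:3
Element totals:
  C: 13
  H: 20
  O: 1

20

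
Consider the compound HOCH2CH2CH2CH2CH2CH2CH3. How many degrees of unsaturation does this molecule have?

0

Atom tally by fragment:
  HOCH2CH2 → C:2 H:5 O:1
  CH2 → C:1 H:2
  CH2 → C:1 H:2
  CH2 → C:1 H:2
  CH2 → C:1 H:2
  CH3 → C:1 H:3
Element totals:
  C: 7
  H: 16
  O: 1
Molecular formula: C7H16O.
DoU = (2C + 2 + N − H − X) / 2 = (2·7 + 2 + 0 − 16 − 0) / 2 = 0.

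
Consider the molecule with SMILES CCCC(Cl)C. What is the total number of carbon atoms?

5

Atom tally by fragment:
  CH3 → C:1 H:3
  CH2 → C:1 H:2
  CH2 → C:1 H:2
  CH(Cl) → C:1 H:1 Cl:1
  CH3 → C:1 H:3
Element totals:
  C: 5
  H: 11
  Cl: 1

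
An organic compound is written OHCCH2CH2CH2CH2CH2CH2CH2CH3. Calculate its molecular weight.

Atom tally by fragment:
  OHCCH2 → C:2 H:3 O:1
  CH2 → C:1 H:2
  CH2 → C:1 H:2
  CH2 → C:1 H:2
  CH2 → C:1 H:2
  CH2 → C:1 H:2
  CH2 → C:1 H:2
  CH3 → C:1 H:3
Element totals:
  C: 9
  H: 18
  O: 1
Molecular formula: C9H18O.
  M = 9(12.011) + 18(1.008) + 15.999
    = 108.099 + 18.144 + 15.999 = 142.242

142.24 g/mol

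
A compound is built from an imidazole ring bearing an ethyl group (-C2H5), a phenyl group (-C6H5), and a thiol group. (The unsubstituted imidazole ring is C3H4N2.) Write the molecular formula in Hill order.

Atom tally by fragment:
  imidazole ring core → C:3 H:4 N:2
  (− 3 ring H displaced by substituents)
  + C2H5 → C:2 H:5
  + C6H5 → C:6 H:5
  + SH → S:1 H:1
Element totals:
  C: 11
  H: 12
  N: 2
  S: 1

C11H12N2S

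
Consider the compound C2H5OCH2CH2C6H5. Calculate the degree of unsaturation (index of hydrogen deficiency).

4

Element totals:
  C: 10
  H: 14
  O: 1
Molecular formula: C10H14O.
DoU = (2C + 2 + N − H − X) / 2 = (2·10 + 2 + 0 − 14 − 0) / 2 = 4.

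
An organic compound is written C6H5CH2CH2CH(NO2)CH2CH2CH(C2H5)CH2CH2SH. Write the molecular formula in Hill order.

Atom tally by fragment:
  C6H5CH2 → C:7 H:7
  CH2 → C:1 H:2
  CH(NO2) → C:1 H:1 N:1 O:2
  CH2 → C:1 H:2
  CH2 → C:1 H:2
  CH(C2H5) → C:3 H:6
  CH2 → C:1 H:2
  CH2SH → C:1 H:3 S:1
Element totals:
  C: 16
  H: 25
  N: 1
  O: 2
  S: 1

C16H25NO2S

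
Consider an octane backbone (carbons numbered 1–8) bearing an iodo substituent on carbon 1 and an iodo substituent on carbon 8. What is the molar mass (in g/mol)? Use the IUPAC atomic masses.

Atom tally by fragment:
  ICH2 → C:1 H:2 I:1
  CH2 → C:1 H:2
  CH2 → C:1 H:2
  CH2 → C:1 H:2
  CH2 → C:1 H:2
  CH2 → C:1 H:2
  CH2 → C:1 H:2
  CH2I → C:1 H:2 I:1
Element totals:
  C: 8
  H: 16
  I: 2
Molecular formula: C8H16I2.
  M = 8(12.011) + 16(1.008) + 2(126.904)
    = 96.088 + 16.128 + 253.808 = 366.024

366.02 g/mol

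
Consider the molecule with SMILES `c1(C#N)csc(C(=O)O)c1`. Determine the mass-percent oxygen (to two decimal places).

Atom tally by fragment:
  thiophene ring core → C:4 H:4 S:1
  (− 2 ring H displaced by substituents)
  + CN → C:1 N:1
  + COOH → C:1 H:1 O:2
Element totals:
  C: 6
  H: 3
  N: 1
  O: 2
  S: 1
Molecular formula: C6H3NO2S.
Molar mass = 153.155 g/mol.
Mass from O: 2 × 15.999 = 31.998 g/mol.
%O = 31.998 / 153.155 × 100 = 20.89%.

20.89%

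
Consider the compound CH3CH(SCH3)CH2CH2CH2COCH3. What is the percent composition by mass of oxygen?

9.98%

Atom tally by fragment:
  CH3 → C:1 H:3
  CH(SCH3) → C:2 H:4 S:1
  CH2 → C:1 H:2
  CH2 → C:1 H:2
  CH2COCH3 → C:3 H:5 O:1
Element totals:
  C: 8
  H: 16
  O: 1
  S: 1
Molecular formula: C8H16OS.
Molar mass = 160.275 g/mol.
Mass from O: 1 × 15.999 = 15.999 g/mol.
%O = 15.999 / 160.275 × 100 = 9.98%.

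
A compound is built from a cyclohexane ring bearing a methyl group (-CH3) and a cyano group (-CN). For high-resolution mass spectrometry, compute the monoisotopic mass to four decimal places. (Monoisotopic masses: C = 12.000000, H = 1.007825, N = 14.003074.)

123.1048

Atom tally by fragment:
  cyclohexane ring core → C:6 H:12
  (− 2 ring H displaced by substituents)
  + CH3 → C:1 H:3
  + CN → C:1 N:1
Element totals:
  C: 8
  H: 13
  N: 1
Molecular formula: C8H13N.
  M = 8(12.0) + 13(1.007825) + 14.003074
    = 96.000000 + 13.101725 + 14.003074 = 123.104799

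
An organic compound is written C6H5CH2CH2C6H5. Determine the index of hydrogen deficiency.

8

Atom tally by fragment:
  C6H5CH2 → C:7 H:7
  CH2C6H5 → C:7 H:7
Element totals:
  C: 14
  H: 14
Molecular formula: C14H14.
DoU = (2C + 2 + N − H − X) / 2 = (2·14 + 2 + 0 − 14 − 0) / 2 = 8.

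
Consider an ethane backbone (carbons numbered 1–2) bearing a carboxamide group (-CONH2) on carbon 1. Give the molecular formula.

Atom tally by fragment:
  H2NOCCH2 → C:2 H:4 O:1 N:1
  CH3 → C:1 H:3
Element totals:
  C: 3
  H: 7
  N: 1
  O: 1

C3H7NO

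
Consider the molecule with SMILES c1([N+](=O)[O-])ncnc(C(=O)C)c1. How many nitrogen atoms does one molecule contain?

Atom tally by fragment:
  pyrimidine ring core → C:4 H:4 N:2
  (− 2 ring H displaced by substituents)
  + NO2 → N:1 O:2
  + COCH3 → C:2 H:3 O:1
Element totals:
  C: 6
  H: 5
  N: 3
  O: 3

3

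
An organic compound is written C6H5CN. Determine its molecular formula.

C7H5N

Element totals:
  C: 7
  H: 5
  N: 1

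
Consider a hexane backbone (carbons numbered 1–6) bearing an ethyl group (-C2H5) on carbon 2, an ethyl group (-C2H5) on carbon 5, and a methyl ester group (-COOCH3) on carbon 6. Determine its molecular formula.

C12H24O2

Atom tally by fragment:
  CH3 → C:1 H:3
  CH(C2H5) → C:3 H:6
  CH2 → C:1 H:2
  CH2 → C:1 H:2
  CH(C2H5) → C:3 H:6
  CH2COOCH3 → C:3 H:5 O:2
Element totals:
  C: 12
  H: 24
  O: 2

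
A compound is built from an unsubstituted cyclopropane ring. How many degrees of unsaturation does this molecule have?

1

Atom tally by fragment:
  cyclopropane ring core → C:3 H:6
Element totals:
  C: 3
  H: 6
Molecular formula: C3H6.
DoU = (2C + 2 + N − H − X) / 2 = (2·3 + 2 + 0 − 6 − 0) / 2 = 1.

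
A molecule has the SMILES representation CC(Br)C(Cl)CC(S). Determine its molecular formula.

Atom tally by fragment:
  CH3 → C:1 H:3
  CH(Br) → C:1 H:1 Br:1
  CH(Cl) → C:1 H:1 Cl:1
  CH2 → C:1 H:2
  CH2SH → C:1 H:3 S:1
Element totals:
  C: 5
  H: 10
  Br: 1
  Cl: 1
  S: 1

C5H10BrClS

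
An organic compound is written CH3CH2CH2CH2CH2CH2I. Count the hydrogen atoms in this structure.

13

Atom tally by fragment:
  CH3 → C:1 H:3
  CH2 → C:1 H:2
  CH2 → C:1 H:2
  CH2 → C:1 H:2
  CH2 → C:1 H:2
  CH2I → C:1 H:2 I:1
Element totals:
  C: 6
  H: 13
  I: 1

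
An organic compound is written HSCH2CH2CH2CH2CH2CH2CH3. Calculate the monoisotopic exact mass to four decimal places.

Element totals:
  C: 7
  H: 16
  S: 1
Molecular formula: C7H16S.
  M = 7(12.0) + 16(1.007825) + 31.972071
    = 84.000000 + 16.125200 + 31.972071 = 132.097271

132.0973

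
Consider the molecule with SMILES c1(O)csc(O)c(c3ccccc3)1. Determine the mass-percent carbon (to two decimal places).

62.48%

Atom tally by fragment:
  thiophene ring core → C:4 H:4 S:1
  (− 3 ring H displaced by substituents)
  + OH → O:1 H:1
  + OH → O:1 H:1
  + C6H5 → C:6 H:5
Element totals:
  C: 10
  H: 8
  O: 2
  S: 1
Molecular formula: C10H8O2S.
Molar mass = 192.232 g/mol.
Mass from C: 10 × 12.011 = 120.110 g/mol.
%C = 120.110 / 192.232 × 100 = 62.48%.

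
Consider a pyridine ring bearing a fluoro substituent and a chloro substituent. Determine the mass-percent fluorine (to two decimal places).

14.44%

Atom tally by fragment:
  pyridine ring core → C:5 H:5 N:1
  (− 2 ring H displaced by substituents)
  + F → F:1
  + Cl → Cl:1
Element totals:
  C: 5
  H: 3
  Cl: 1
  F: 1
  N: 1
Molecular formula: C5H3ClFN.
Molar mass = 131.534 g/mol.
Mass from F: 1 × 18.998 = 18.998 g/mol.
%F = 18.998 / 131.534 × 100 = 14.44%.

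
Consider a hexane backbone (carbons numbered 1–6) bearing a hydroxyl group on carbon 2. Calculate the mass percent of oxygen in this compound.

15.66%

Atom tally by fragment:
  CH3 → C:1 H:3
  CH(OH) → C:1 H:2 O:1
  CH2 → C:1 H:2
  CH2 → C:1 H:2
  CH2 → C:1 H:2
  CH3 → C:1 H:3
Element totals:
  C: 6
  H: 14
  O: 1
Molecular formula: C6H14O.
Molar mass = 102.177 g/mol.
Mass from O: 1 × 15.999 = 15.999 g/mol.
%O = 15.999 / 102.177 × 100 = 15.66%.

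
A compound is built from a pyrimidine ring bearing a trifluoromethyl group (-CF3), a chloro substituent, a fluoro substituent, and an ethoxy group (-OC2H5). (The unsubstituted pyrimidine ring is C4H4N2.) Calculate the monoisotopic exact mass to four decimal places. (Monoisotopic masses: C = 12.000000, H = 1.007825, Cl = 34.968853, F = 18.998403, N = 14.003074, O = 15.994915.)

244.0027

Atom tally by fragment:
  pyrimidine ring core → C:4 H:4 N:2
  (− 4 ring H displaced by substituents)
  + CF3 → C:1 F:3
  + Cl → Cl:1
  + F → F:1
  + OC2H5 → C:2 H:5 O:1
Element totals:
  C: 7
  H: 5
  Cl: 1
  F: 4
  N: 2
  O: 1
Molecular formula: C7H5ClF4N2O.
  M = 7(12.0) + 5(1.007825) + 34.968853 + 4(18.998403) + 2(14.003074) + 15.994915
    = 84.000000 + 5.039125 + 34.968853 + 75.993612 + 28.006148 + 15.994915 = 244.002653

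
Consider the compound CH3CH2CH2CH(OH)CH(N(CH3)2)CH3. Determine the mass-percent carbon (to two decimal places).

66.16%

Atom tally by fragment:
  CH3 → C:1 H:3
  CH2 → C:1 H:2
  CH2 → C:1 H:2
  CH(OH) → C:1 H:2 O:1
  CH(N(CH3)2) → C:3 H:7 N:1
  CH3 → C:1 H:3
Element totals:
  C: 8
  H: 19
  N: 1
  O: 1
Molecular formula: C8H19NO.
Molar mass = 145.246 g/mol.
Mass from C: 8 × 12.011 = 96.088 g/mol.
%C = 96.088 / 145.246 × 100 = 66.16%.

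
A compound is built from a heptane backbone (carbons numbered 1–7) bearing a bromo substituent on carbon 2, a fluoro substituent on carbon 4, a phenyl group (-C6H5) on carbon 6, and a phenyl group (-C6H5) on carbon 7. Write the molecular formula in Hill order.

C19H22BrF

Atom tally by fragment:
  CH3 → C:1 H:3
  CH(Br) → C:1 H:1 Br:1
  CH2 → C:1 H:2
  CH(F) → C:1 H:1 F:1
  CH2 → C:1 H:2
  CH(C6H5) → C:7 H:6
  CH2C6H5 → C:7 H:7
Element totals:
  C: 19
  H: 22
  Br: 1
  F: 1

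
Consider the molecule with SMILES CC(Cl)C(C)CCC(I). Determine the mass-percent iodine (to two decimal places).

Atom tally by fragment:
  CH3 → C:1 H:3
  CH(Cl) → C:1 H:1 Cl:1
  CH(CH3) → C:2 H:4
  CH2 → C:1 H:2
  CH2 → C:1 H:2
  CH2I → C:1 H:2 I:1
Element totals:
  C: 7
  H: 14
  Cl: 1
  I: 1
Molecular formula: C7H14ClI.
Molar mass = 260.543 g/mol.
Mass from I: 1 × 126.904 = 126.904 g/mol.
%I = 126.904 / 260.543 × 100 = 48.71%.

48.71%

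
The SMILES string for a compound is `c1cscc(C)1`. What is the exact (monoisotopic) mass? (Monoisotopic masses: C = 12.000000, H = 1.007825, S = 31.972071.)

98.0190

Atom tally by fragment:
  thiophene ring core → C:4 H:4 S:1
  (− 1 ring H displaced by substituents)
  + CH3 → C:1 H:3
Element totals:
  C: 5
  H: 6
  S: 1
Molecular formula: C5H6S.
  M = 5(12.0) + 6(1.007825) + 31.972071
    = 60.000000 + 6.046950 + 31.972071 = 98.019021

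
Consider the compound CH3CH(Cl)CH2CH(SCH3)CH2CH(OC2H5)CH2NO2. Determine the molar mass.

Atom tally by fragment:
  CH3 → C:1 H:3
  CH(Cl) → C:1 H:1 Cl:1
  CH2 → C:1 H:2
  CH(SCH3) → C:2 H:4 S:1
  CH2 → C:1 H:2
  CH(OC2H5) → C:3 H:6 O:1
  CH2NO2 → C:1 H:2 N:1 O:2
Element totals:
  C: 10
  H: 20
  Cl: 1
  N: 1
  O: 3
  S: 1
Molecular formula: C10H20ClNO3S.
  M = 10(12.011) + 20(1.008) + 35.45 + 14.007 + 3(15.999) + 32.06
    = 120.110 + 20.160 + 35.450 + 14.007 + 47.997 + 32.060 = 269.784

269.78 g/mol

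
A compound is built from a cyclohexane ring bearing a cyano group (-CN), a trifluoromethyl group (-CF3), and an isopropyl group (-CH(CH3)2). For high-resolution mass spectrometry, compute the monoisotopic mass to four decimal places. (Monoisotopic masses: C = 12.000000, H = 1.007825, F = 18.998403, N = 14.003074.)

Atom tally by fragment:
  cyclohexane ring core → C:6 H:12
  (− 3 ring H displaced by substituents)
  + CN → C:1 N:1
  + CF3 → C:1 F:3
  + CH(CH3)2 → C:3 H:7
Element totals:
  C: 11
  H: 16
  F: 3
  N: 1
Molecular formula: C11H16F3N.
  M = 11(12.0) + 16(1.007825) + 3(18.998403) + 14.003074
    = 132.000000 + 16.125200 + 56.995209 + 14.003074 = 219.123483

219.1235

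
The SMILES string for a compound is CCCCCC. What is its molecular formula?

C6H14

Atom tally by fragment:
  CH3 → C:1 H:3
  CH2 → C:1 H:2
  CH2 → C:1 H:2
  CH2 → C:1 H:2
  CH2 → C:1 H:2
  CH3 → C:1 H:3
Element totals:
  C: 6
  H: 14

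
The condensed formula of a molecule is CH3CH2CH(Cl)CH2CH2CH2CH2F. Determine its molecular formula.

C7H14ClF

Atom tally by fragment:
  CH3 → C:1 H:3
  CH2 → C:1 H:2
  CH(Cl) → C:1 H:1 Cl:1
  CH2 → C:1 H:2
  CH2 → C:1 H:2
  CH2 → C:1 H:2
  CH2F → C:1 H:2 F:1
Element totals:
  C: 7
  H: 14
  Cl: 1
  F: 1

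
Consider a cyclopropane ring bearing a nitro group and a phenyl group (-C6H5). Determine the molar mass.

Atom tally by fragment:
  cyclopropane ring core → C:3 H:6
  (− 2 ring H displaced by substituents)
  + NO2 → N:1 O:2
  + C6H5 → C:6 H:5
Element totals:
  C: 9
  H: 9
  N: 1
  O: 2
Molecular formula: C9H9NO2.
  M = 9(12.011) + 9(1.008) + 14.007 + 2(15.999)
    = 108.099 + 9.072 + 14.007 + 31.998 = 163.176

163.18 g/mol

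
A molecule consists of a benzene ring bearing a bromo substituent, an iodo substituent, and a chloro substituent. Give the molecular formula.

Atom tally by fragment:
  benzene ring core → C:6 H:6
  (− 3 ring H displaced by substituents)
  + Br → Br:1
  + I → I:1
  + Cl → Cl:1
Element totals:
  C: 6
  H: 3
  Br: 1
  Cl: 1
  I: 1

C6H3BrClI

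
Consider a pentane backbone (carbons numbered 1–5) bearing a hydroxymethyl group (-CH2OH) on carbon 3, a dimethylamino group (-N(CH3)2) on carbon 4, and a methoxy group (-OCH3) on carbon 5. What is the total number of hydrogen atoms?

Atom tally by fragment:
  CH3 → C:1 H:3
  CH2 → C:1 H:2
  CH(CH2OH) → C:2 H:4 O:1
  CH(N(CH3)2) → C:3 H:7 N:1
  CH2OCH3 → C:2 H:5 O:1
Element totals:
  C: 9
  H: 21
  N: 1
  O: 2

21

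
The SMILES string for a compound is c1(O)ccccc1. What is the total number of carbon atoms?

6

Atom tally by fragment:
  benzene ring core → C:6 H:6
  (− 1 ring H displaced by substituents)
  + OH → O:1 H:1
Element totals:
  C: 6
  H: 6
  O: 1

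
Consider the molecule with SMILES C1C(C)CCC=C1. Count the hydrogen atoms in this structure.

Atom tally by fragment:
  cyclohexene ring core → C:6 H:10
  (− 1 ring H displaced by substituents)
  + CH3 → C:1 H:3
Element totals:
  C: 7
  H: 12

12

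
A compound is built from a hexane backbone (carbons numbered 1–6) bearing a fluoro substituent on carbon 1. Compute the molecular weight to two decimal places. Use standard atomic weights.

104.17 g/mol

Atom tally by fragment:
  FCH2 → C:1 H:2 F:1
  CH2 → C:1 H:2
  CH2 → C:1 H:2
  CH2 → C:1 H:2
  CH2 → C:1 H:2
  CH3 → C:1 H:3
Element totals:
  C: 6
  H: 13
  F: 1
Molecular formula: C6H13F.
  M = 6(12.011) + 13(1.008) + 18.998
    = 72.066 + 13.104 + 18.998 = 104.168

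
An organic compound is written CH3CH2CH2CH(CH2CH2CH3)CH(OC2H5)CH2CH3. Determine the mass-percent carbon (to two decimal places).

77.35%

Atom tally by fragment:
  CH3 → C:1 H:3
  CH2 → C:1 H:2
  CH2 → C:1 H:2
  CH(CH2CH2CH3) → C:4 H:8
  CH(OC2H5) → C:3 H:6 O:1
  CH2 → C:1 H:2
  CH3 → C:1 H:3
Element totals:
  C: 12
  H: 26
  O: 1
Molecular formula: C12H26O.
Molar mass = 186.339 g/mol.
Mass from C: 12 × 12.011 = 144.132 g/mol.
%C = 144.132 / 186.339 × 100 = 77.35%.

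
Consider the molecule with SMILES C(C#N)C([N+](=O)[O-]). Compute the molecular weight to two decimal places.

Atom tally by fragment:
  NCCH2 → C:2 H:2 N:1
  CH2NO2 → C:1 H:2 N:1 O:2
Element totals:
  C: 3
  H: 4
  N: 2
  O: 2
Molecular formula: C3H4N2O2.
  M = 3(12.011) + 4(1.008) + 2(14.007) + 2(15.999)
    = 36.033 + 4.032 + 28.014 + 31.998 = 100.077

100.08 g/mol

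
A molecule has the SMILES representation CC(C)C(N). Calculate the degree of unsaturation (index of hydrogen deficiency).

0

Atom tally by fragment:
  CH3 → C:1 H:3
  CH(CH3) → C:2 H:4
  CH2NH2 → C:1 H:4 N:1
Element totals:
  C: 4
  H: 11
  N: 1
Molecular formula: C4H11N.
DoU = (2C + 2 + N − H − X) / 2 = (2·4 + 2 + 1 − 11 − 0) / 2 = 0.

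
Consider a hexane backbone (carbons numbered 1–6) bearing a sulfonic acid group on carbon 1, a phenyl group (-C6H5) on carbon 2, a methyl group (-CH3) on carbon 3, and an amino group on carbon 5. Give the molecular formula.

C13H21NO3S

Atom tally by fragment:
  HO3SCH2 → C:1 H:3 S:1 O:3
  CH(C6H5) → C:7 H:6
  CH(CH3) → C:2 H:4
  CH2 → C:1 H:2
  CH(NH2) → C:1 H:3 N:1
  CH3 → C:1 H:3
Element totals:
  C: 13
  H: 21
  N: 1
  O: 3
  S: 1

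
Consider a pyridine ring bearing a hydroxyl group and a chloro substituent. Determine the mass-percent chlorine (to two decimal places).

Atom tally by fragment:
  pyridine ring core → C:5 H:5 N:1
  (− 2 ring H displaced by substituents)
  + OH → O:1 H:1
  + Cl → Cl:1
Element totals:
  C: 5
  H: 4
  Cl: 1
  N: 1
  O: 1
Molecular formula: C5H4ClNO.
Molar mass = 129.543 g/mol.
Mass from Cl: 1 × 35.45 = 35.450 g/mol.
%Cl = 35.450 / 129.543 × 100 = 27.37%.

27.37%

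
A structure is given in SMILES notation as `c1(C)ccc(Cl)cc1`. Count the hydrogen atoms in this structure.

7

Atom tally by fragment:
  benzene ring core → C:6 H:6
  (− 2 ring H displaced by substituents)
  + CH3 → C:1 H:3
  + Cl → Cl:1
Element totals:
  C: 7
  H: 7
  Cl: 1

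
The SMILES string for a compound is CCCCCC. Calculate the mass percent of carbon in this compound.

Atom tally by fragment:
  CH3 → C:1 H:3
  CH2 → C:1 H:2
  CH2 → C:1 H:2
  CH2 → C:1 H:2
  CH2 → C:1 H:2
  CH3 → C:1 H:3
Element totals:
  C: 6
  H: 14
Molecular formula: C6H14.
Molar mass = 86.178 g/mol.
Mass from C: 6 × 12.011 = 72.066 g/mol.
%C = 72.066 / 86.178 × 100 = 83.62%.

83.62%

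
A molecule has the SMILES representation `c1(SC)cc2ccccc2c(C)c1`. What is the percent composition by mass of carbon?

76.55%

Atom tally by fragment:
  naphthalene ring system core → C:10 H:8
  (− 2 ring H displaced by substituents)
  + SCH3 → C:1 H:3 S:1
  + CH3 → C:1 H:3
Element totals:
  C: 12
  H: 12
  S: 1
Molecular formula: C12H12S.
Molar mass = 188.288 g/mol.
Mass from C: 12 × 12.011 = 144.132 g/mol.
%C = 144.132 / 188.288 × 100 = 76.55%.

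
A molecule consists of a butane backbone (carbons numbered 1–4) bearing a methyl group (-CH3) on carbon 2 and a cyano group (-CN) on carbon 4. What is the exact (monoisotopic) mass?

97.0891

Atom tally by fragment:
  CH3 → C:1 H:3
  CH(CH3) → C:2 H:4
  CH2 → C:1 H:2
  CH2CN → C:2 H:2 N:1
Element totals:
  C: 6
  H: 11
  N: 1
Molecular formula: C6H11N.
  M = 6(12.0) + 11(1.007825) + 14.003074
    = 72.000000 + 11.086075 + 14.003074 = 97.089149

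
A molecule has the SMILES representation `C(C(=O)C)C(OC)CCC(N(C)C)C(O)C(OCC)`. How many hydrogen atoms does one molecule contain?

29

Atom tally by fragment:
  CH3COCH2 → C:3 H:5 O:1
  CH(OCH3) → C:2 H:4 O:1
  CH2 → C:1 H:2
  CH2 → C:1 H:2
  CH(N(CH3)2) → C:3 H:7 N:1
  CH(OH) → C:1 H:2 O:1
  CH2OC2H5 → C:3 H:7 O:1
Element totals:
  C: 14
  H: 29
  N: 1
  O: 4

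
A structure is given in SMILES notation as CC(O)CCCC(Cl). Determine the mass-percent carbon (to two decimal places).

52.75%

Atom tally by fragment:
  CH3 → C:1 H:3
  CH(OH) → C:1 H:2 O:1
  CH2 → C:1 H:2
  CH2 → C:1 H:2
  CH2 → C:1 H:2
  CH2Cl → C:1 H:2 Cl:1
Element totals:
  C: 6
  H: 13
  Cl: 1
  O: 1
Molecular formula: C6H13ClO.
Molar mass = 136.619 g/mol.
Mass from C: 6 × 12.011 = 72.066 g/mol.
%C = 72.066 / 136.619 × 100 = 52.75%.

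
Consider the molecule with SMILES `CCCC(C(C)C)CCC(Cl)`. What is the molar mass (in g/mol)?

Atom tally by fragment:
  CH3 → C:1 H:3
  CH2 → C:1 H:2
  CH2 → C:1 H:2
  CH(CH(CH3)2) → C:4 H:8
  CH2 → C:1 H:2
  CH2 → C:1 H:2
  CH2Cl → C:1 H:2 Cl:1
Element totals:
  C: 10
  H: 21
  Cl: 1
Molecular formula: C10H21Cl.
  M = 10(12.011) + 21(1.008) + 35.45
    = 120.110 + 21.168 + 35.450 = 176.728

176.73 g/mol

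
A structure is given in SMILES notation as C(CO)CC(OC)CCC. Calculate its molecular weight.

Atom tally by fragment:
  HOCH2CH2 → C:2 H:5 O:1
  CH2 → C:1 H:2
  CH(OCH3) → C:2 H:4 O:1
  CH2 → C:1 H:2
  CH2 → C:1 H:2
  CH3 → C:1 H:3
Element totals:
  C: 8
  H: 18
  O: 2
Molecular formula: C8H18O2.
  M = 8(12.011) + 18(1.008) + 2(15.999)
    = 96.088 + 18.144 + 31.998 = 146.230

146.23 g/mol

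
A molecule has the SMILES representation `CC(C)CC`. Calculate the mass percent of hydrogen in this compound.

Atom tally by fragment:
  CH3 → C:1 H:3
  CH(CH3) → C:2 H:4
  CH2 → C:1 H:2
  CH3 → C:1 H:3
Element totals:
  C: 5
  H: 12
Molecular formula: C5H12.
Molar mass = 72.151 g/mol.
Mass from H: 12 × 1.008 = 12.096 g/mol.
%H = 12.096 / 72.151 × 100 = 16.76%.

16.76%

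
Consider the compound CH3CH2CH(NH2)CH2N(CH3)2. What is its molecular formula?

C6H16N2

Atom tally by fragment:
  CH3 → C:1 H:3
  CH2 → C:1 H:2
  CH(NH2) → C:1 H:3 N:1
  CH2N(CH3)2 → C:3 H:8 N:1
Element totals:
  C: 6
  H: 16
  N: 2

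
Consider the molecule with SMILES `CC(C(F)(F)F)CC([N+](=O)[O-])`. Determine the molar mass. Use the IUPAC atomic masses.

171.12 g/mol

Atom tally by fragment:
  CH3 → C:1 H:3
  CH(CF3) → C:2 H:1 F:3
  CH2 → C:1 H:2
  CH2NO2 → C:1 H:2 N:1 O:2
Element totals:
  C: 5
  H: 8
  F: 3
  N: 1
  O: 2
Molecular formula: C5H8F3NO2.
  M = 5(12.011) + 8(1.008) + 3(18.998) + 14.007 + 2(15.999)
    = 60.055 + 8.064 + 56.994 + 14.007 + 31.998 = 171.118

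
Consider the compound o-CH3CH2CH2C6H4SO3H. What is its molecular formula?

Atom tally by fragment:
  benzene ring core → C:6 H:6
  (− 2 ring H displaced by substituents)
  + CH2CH2CH3 → C:3 H:7
  + SO3H → S:1 O:3 H:1
Element totals:
  C: 9
  H: 12
  O: 3
  S: 1

C9H12O3S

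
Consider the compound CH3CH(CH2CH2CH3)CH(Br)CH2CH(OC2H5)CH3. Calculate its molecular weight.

251.21 g/mol

Element totals:
  C: 11
  H: 23
  Br: 1
  O: 1
Molecular formula: C11H23BrO.
  M = 11(12.011) + 23(1.008) + 79.904 + 15.999
    = 132.121 + 23.184 + 79.904 + 15.999 = 251.208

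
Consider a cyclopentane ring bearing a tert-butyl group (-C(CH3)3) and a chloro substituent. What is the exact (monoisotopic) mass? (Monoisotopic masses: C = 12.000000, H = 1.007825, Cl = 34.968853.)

Atom tally by fragment:
  cyclopentane ring core → C:5 H:10
  (− 2 ring H displaced by substituents)
  + C(CH3)3 → C:4 H:9
  + Cl → Cl:1
Element totals:
  C: 9
  H: 17
  Cl: 1
Molecular formula: C9H17Cl.
  M = 9(12.0) + 17(1.007825) + 34.968853
    = 108.000000 + 17.133025 + 34.968853 = 160.101878

160.1019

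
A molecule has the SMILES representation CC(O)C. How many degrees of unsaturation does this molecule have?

0

Atom tally by fragment:
  CH3 → C:1 H:3
  CH(OH) → C:1 H:2 O:1
  CH3 → C:1 H:3
Element totals:
  C: 3
  H: 8
  O: 1
Molecular formula: C3H8O.
DoU = (2C + 2 + N − H − X) / 2 = (2·3 + 2 + 0 − 8 − 0) / 2 = 0.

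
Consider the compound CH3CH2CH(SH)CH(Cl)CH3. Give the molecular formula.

Element totals:
  C: 5
  H: 11
  Cl: 1
  S: 1

C5H11ClS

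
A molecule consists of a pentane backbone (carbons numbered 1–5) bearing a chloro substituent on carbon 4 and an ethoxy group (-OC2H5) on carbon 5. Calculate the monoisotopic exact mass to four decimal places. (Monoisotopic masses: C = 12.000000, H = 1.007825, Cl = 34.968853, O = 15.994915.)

150.0811

Atom tally by fragment:
  CH3 → C:1 H:3
  CH2 → C:1 H:2
  CH2 → C:1 H:2
  CH(Cl) → C:1 H:1 Cl:1
  CH2OC2H5 → C:3 H:7 O:1
Element totals:
  C: 7
  H: 15
  Cl: 1
  O: 1
Molecular formula: C7H15ClO.
  M = 7(12.0) + 15(1.007825) + 34.968853 + 15.994915
    = 84.000000 + 15.117375 + 34.968853 + 15.994915 = 150.081143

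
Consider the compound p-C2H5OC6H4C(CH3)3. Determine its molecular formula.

C12H18O

Element totals:
  C: 12
  H: 18
  O: 1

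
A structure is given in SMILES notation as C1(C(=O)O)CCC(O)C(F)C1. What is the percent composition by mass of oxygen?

Atom tally by fragment:
  cyclohexane ring core → C:6 H:12
  (− 3 ring H displaced by substituents)
  + COOH → C:1 H:1 O:2
  + OH → O:1 H:1
  + F → F:1
Element totals:
  C: 7
  H: 11
  F: 1
  O: 3
Molecular formula: C7H11FO3.
Molar mass = 162.160 g/mol.
Mass from O: 3 × 15.999 = 47.997 g/mol.
%O = 47.997 / 162.160 × 100 = 29.60%.

29.60%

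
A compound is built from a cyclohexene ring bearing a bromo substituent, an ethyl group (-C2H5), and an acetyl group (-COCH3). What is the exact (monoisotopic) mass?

230.0306

Atom tally by fragment:
  cyclohexene ring core → C:6 H:10
  (− 3 ring H displaced by substituents)
  + Br → Br:1
  + C2H5 → C:2 H:5
  + COCH3 → C:2 H:3 O:1
Element totals:
  C: 10
  H: 15
  Br: 1
  O: 1
Molecular formula: C10H15BrO.
  M = 10(12.0) + 15(1.007825) + 78.918338 + 15.994915
    = 120.000000 + 15.117375 + 78.918338 + 15.994915 = 230.030628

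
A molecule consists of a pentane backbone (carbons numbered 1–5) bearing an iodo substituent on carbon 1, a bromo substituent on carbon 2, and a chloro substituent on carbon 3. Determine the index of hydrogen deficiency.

Atom tally by fragment:
  ICH2 → C:1 H:2 I:1
  CH(Br) → C:1 H:1 Br:1
  CH(Cl) → C:1 H:1 Cl:1
  CH2 → C:1 H:2
  CH3 → C:1 H:3
Element totals:
  C: 5
  H: 9
  Br: 1
  Cl: 1
  I: 1
Molecular formula: C5H9BrClI.
DoU = (2C + 2 + N − H − X) / 2 = (2·5 + 2 + 0 − 9 − 3) / 2 = 0.

0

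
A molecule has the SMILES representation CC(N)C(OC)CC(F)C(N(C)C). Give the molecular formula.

Atom tally by fragment:
  CH3 → C:1 H:3
  CH(NH2) → C:1 H:3 N:1
  CH(OCH3) → C:2 H:4 O:1
  CH2 → C:1 H:2
  CH(F) → C:1 H:1 F:1
  CH2N(CH3)2 → C:3 H:8 N:1
Element totals:
  C: 9
  H: 21
  F: 1
  N: 2
  O: 1

C9H21FN2O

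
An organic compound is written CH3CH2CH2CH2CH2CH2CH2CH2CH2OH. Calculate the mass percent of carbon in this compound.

Element totals:
  C: 9
  H: 20
  O: 1
Molecular formula: C9H20O.
Molar mass = 144.258 g/mol.
Mass from C: 9 × 12.011 = 108.099 g/mol.
%C = 108.099 / 144.258 × 100 = 74.93%.

74.93%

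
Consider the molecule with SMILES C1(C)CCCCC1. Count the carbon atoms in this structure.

Atom tally by fragment:
  cyclohexane ring core → C:6 H:12
  (− 1 ring H displaced by substituents)
  + CH3 → C:1 H:3
Element totals:
  C: 7
  H: 14

7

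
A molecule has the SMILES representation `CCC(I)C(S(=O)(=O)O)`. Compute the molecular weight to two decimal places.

264.08 g/mol

Atom tally by fragment:
  CH3 → C:1 H:3
  CH2 → C:1 H:2
  CH(I) → C:1 H:1 I:1
  CH2SO3H → C:1 H:3 S:1 O:3
Element totals:
  C: 4
  H: 9
  I: 1
  O: 3
  S: 1
Molecular formula: C4H9IO3S.
  M = 4(12.011) + 9(1.008) + 126.904 + 3(15.999) + 32.06
    = 48.044 + 9.072 + 126.904 + 47.997 + 32.060 = 264.077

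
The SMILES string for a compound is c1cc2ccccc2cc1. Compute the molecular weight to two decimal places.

128.17 g/mol

Atom tally by fragment:
  naphthalene ring system core → C:10 H:8
Element totals:
  C: 10
  H: 8
Molecular formula: C10H8.
  M = 10(12.011) + 8(1.008)
    = 120.110 + 8.064 = 128.174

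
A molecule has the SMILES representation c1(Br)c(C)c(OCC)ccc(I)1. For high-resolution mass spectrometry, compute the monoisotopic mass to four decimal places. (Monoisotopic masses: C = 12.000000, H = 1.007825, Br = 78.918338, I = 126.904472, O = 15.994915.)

339.8960

Atom tally by fragment:
  benzene ring core → C:6 H:6
  (− 4 ring H displaced by substituents)
  + Br → Br:1
  + CH3 → C:1 H:3
  + OC2H5 → C:2 H:5 O:1
  + I → I:1
Element totals:
  C: 9
  H: 10
  Br: 1
  I: 1
  O: 1
Molecular formula: C9H10BrIO.
  M = 9(12.0) + 10(1.007825) + 78.918338 + 126.904472 + 15.994915
    = 108.000000 + 10.078250 + 78.918338 + 126.904472 + 15.994915 = 339.895975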